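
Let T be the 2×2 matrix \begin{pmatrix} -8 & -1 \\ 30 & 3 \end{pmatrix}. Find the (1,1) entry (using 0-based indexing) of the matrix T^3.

87

Characteristic polynomial: μ^2 + 5μ + 6 = (μ + 2)(μ + 3), so the eigenvalues are -3, -2.
μ=-3: eigenvector (1, -5).
μ=-2: eigenvector (-1, 6).
P = [[1, -1], [-5, 6]], D = diag(-3, -2), P⁻¹ = [[6, 1], [5, 1]].
T³ = P·diag(-27, -8)·P⁻¹ = [[-122, -19], [570, 87]].
The requested entry is 87.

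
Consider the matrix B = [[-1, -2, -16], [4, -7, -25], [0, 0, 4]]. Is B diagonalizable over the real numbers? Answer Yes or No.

Yes

Characteristic polynomial: p(s) = s^3 + 4s^2 - 17s - 60 = (s - 4)(s + 3)(s + 5).
All 3 eigenvalues are distinct, so B is diagonalizable.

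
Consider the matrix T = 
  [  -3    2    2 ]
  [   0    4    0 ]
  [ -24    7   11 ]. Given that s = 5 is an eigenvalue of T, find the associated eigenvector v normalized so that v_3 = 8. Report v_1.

2

T − 5I = [[-8, 2, 2], [0, -1, 0], [-24, 7, 6]].
Solving (T − 5I)v = 0 gives the eigenspace spanned by (2, 0, 8).
With v_3 = 8, v = (2, 0, 8), so v_1 = 2.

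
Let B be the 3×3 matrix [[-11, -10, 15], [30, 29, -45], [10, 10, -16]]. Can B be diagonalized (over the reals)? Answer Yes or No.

Characteristic polynomial: p(μ) = μ^3 - 2μ^2 - 7μ - 4 = (μ - 4)(μ + 1)^2.
μ = -1 has algebraic multiplicity 2; rank(B + 1I) = 1, so geometric multiplicity = 2.
Every eigenvalue has geometric = algebraic multiplicity, so B is diagonalizable.

Yes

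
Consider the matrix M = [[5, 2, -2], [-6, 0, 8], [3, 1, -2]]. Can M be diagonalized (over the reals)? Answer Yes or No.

No

Characteristic polynomial: p(s) = s^3 - 3s^2 + 4 = (s - 2)^2(s + 1).
s = 2 has algebraic multiplicity 2; rank(M − 2I) = 2, so geometric multiplicity = 1.
Geometric multiplicity < algebraic multiplicity, so M is not diagonalizable.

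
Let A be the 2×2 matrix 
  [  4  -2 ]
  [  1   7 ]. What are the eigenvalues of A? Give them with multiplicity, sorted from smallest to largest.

Characteristic polynomial: p(r) = r^2 - 11r + 30 = (r - 6)(r - 5).
Roots (with multiplicity): 5, 6.

5, 6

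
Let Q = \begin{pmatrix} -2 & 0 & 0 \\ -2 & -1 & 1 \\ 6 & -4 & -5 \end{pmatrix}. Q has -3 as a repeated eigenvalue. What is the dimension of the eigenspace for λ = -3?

Q + 3I = [[1, 0, 0], [-2, 2, 1], [6, -4, -2]].
This matrix has rank 2, so its null space has dimension 3 − 2 = 1.

1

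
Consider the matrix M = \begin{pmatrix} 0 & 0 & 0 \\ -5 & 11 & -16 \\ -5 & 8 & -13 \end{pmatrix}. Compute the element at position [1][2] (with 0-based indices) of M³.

-304

Characteristic polynomial: r^3 + 2r^2 - 15r = r(r - 3)(r + 5), so the eigenvalues are -5, 0, 3.
r=-5: eigenvector (0, -1, -1).
r=0: eigenvector (1, -1, -1).
r=3: eigenvector (0, 2, 1).
P = [[0, 1, 0], [-1, -1, 2], [-1, -1, 1]], D = diag(-5, 0, 3), P⁻¹ = [[-1, 1, -2], [1, 0, 0], [0, 1, -1]].
M³ = P·diag(-125, 0, 27)·P⁻¹ = [[0, 0, 0], [-125, 179, -304], [-125, 152, -277]].
The requested entry is -304.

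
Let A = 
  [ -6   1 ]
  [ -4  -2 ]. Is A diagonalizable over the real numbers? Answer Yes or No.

Characteristic polynomial: p(s) = s^2 + 8s + 16 = (s + 4)^2.
s = -4 has algebraic multiplicity 2; rank(A + 4I) = 1, so geometric multiplicity = 1.
Geometric multiplicity < algebraic multiplicity, so A is not diagonalizable.

No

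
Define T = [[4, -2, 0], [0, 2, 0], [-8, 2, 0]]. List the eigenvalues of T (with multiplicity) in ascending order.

0, 2, 4

Characteristic polynomial: p(λ) = λ^3 - 6λ^2 + 8λ = λ(λ - 4)(λ - 2).
Roots (with multiplicity): 0, 2, 4.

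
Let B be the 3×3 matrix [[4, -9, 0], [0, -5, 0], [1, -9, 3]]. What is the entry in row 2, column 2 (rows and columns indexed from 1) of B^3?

Characteristic polynomial: λ^3 - 2λ^2 - 23λ + 60 = (λ - 4)(λ - 3)(λ + 5), so the eigenvalues are -5, 3, 4.
λ=4: eigenvector (1, 0, 1).
λ=-5: eigenvector (1, 1, 1).
λ=3: eigenvector (0, 0, 1).
P = [[1, 1, 0], [0, 1, 0], [1, 1, 1]], D = diag(4, -5, 3), P⁻¹ = [[1, -1, 0], [0, 1, 0], [-1, 0, 1]].
B³ = P·diag(64, -125, 27)·P⁻¹ = [[64, -189, 0], [0, -125, 0], [37, -189, 27]].
The requested entry is -125.

-125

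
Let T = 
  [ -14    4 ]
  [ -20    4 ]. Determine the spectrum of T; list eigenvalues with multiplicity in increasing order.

Characteristic polynomial: p(r) = r^2 + 10r + 24 = (r + 4)(r + 6).
Roots (with multiplicity): -6, -4.

-6, -4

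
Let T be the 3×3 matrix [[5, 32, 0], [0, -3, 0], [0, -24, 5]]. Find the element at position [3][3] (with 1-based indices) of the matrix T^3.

125

Characteristic polynomial: s^3 - 7s^2 - 5s + 75 = (s - 5)^2(s + 3), so the eigenvalues are -3, 5, 5.
s=5: eigenvector (1, 0, 0).
s=-3: eigenvector (-4, 1, 3).
s=5: eigenvector (-2, 0, 1).
P = [[1, -4, -2], [0, 1, 0], [0, 3, 1]], D = diag(5, -3, 5), P⁻¹ = [[1, -2, 2], [0, 1, 0], [0, -3, 1]].
T³ = P·diag(125, -27, 125)·P⁻¹ = [[125, 608, 0], [0, -27, 0], [0, -456, 125]].
The requested entry is 125.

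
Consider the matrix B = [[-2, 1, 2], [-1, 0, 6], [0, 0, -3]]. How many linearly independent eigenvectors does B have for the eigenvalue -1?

B + 1I = [[-1, 1, 2], [-1, 1, 6], [0, 0, -2]].
This matrix has rank 2, so its null space has dimension 3 − 2 = 1.

1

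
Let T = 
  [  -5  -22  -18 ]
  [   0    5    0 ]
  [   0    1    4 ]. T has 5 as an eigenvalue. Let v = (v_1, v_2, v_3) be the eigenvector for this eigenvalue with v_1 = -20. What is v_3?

5

T − 5I = [[-10, -22, -18], [0, 0, 0], [0, 1, -1]].
Solving (T − 5I)v = 0 gives the eigenspace spanned by (-20, 5, 5).
With v_1 = -20, v = (-20, 5, 5), so v_3 = 5.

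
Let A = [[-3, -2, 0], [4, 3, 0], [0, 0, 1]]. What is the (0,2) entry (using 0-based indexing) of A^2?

Characteristic polynomial: r^3 - r^2 - r + 1 = (r - 1)^2(r + 1), so the eigenvalues are -1, 1, 1.
r=-1: eigenvector (1, -1, 0).
r=1: eigenvector (-1, 2, 0).
r=1: eigenvector (0, 0, 1).
P = [[1, -1, 0], [-1, 2, 0], [0, 0, 1]], D = diag(-1, 1, 1), P⁻¹ = [[2, 1, 0], [1, 1, 0], [0, 0, 1]].
A² = P·diag(1, 1, 1)·P⁻¹ = [[1, 0, 0], [0, 1, 0], [0, 0, 1]].
The requested entry is 0.

0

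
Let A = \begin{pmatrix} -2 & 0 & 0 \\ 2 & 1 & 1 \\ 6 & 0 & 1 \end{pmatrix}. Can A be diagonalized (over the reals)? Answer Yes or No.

No

Characteristic polynomial: p(λ) = λ^3 - 3λ + 2 = (λ - 1)^2(λ + 2).
λ = 1 has algebraic multiplicity 2; rank(A − 1I) = 2, so geometric multiplicity = 1.
Geometric multiplicity < algebraic multiplicity, so A is not diagonalizable.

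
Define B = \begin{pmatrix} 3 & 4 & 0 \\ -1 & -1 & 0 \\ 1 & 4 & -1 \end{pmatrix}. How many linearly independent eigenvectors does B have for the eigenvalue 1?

B − 1I = [[2, 4, 0], [-1, -2, 0], [1, 4, -2]].
This matrix has rank 2, so its null space has dimension 3 − 2 = 1.

1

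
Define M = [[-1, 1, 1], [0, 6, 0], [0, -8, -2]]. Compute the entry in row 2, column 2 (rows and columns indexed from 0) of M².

4

Characteristic polynomial: μ^3 - 3μ^2 - 16μ - 12 = (μ - 6)(μ + 1)(μ + 2), so the eigenvalues are -2, -1, 6.
μ=-1: eigenvector (1, 0, 0).
μ=6: eigenvector (0, 1, -1).
μ=-2: eigenvector (-1, 0, 1).
P = [[1, 0, -1], [0, 1, 0], [0, -1, 1]], D = diag(-1, 6, -2), P⁻¹ = [[1, 1, 1], [0, 1, 0], [0, 1, 1]].
M² = P·diag(1, 36, 4)·P⁻¹ = [[1, -3, -3], [0, 36, 0], [0, -32, 4]].
The requested entry is 4.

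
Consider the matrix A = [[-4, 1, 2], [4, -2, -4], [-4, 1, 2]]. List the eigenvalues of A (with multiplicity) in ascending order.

-2, -2, 0

Characteristic polynomial: p(s) = s^3 + 4s^2 + 4s = s(s + 2)^2.
Roots (with multiplicity): -2, -2, 0.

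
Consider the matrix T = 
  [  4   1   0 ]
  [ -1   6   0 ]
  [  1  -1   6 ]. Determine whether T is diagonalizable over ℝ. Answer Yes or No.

No

Characteristic polynomial: p(μ) = μ^3 - 16μ^2 + 85μ - 150 = (μ - 6)(μ - 5)^2.
μ = 5 has algebraic multiplicity 2; rank(T − 5I) = 2, so geometric multiplicity = 1.
Geometric multiplicity < algebraic multiplicity, so T is not diagonalizable.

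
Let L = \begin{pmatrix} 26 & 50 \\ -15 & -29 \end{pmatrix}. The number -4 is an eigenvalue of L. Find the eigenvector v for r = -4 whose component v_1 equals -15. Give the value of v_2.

L + 4I = [[30, 50], [-15, -25]].
Solving (L + 4I)v = 0 gives the eigenspace spanned by (-15, 9).
With v_1 = -15, v = (-15, 9), so v_2 = 9.

9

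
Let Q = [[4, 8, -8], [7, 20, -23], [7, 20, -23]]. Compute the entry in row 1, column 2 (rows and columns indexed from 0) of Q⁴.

Characteristic polynomial: λ^3 - λ^2 - 12λ = λ(λ - 4)(λ + 3), so the eigenvalues are -3, 0, 4.
λ=0: eigenvector (-2, 3, 2).
λ=4: eigenvector (1, 1, 1).
λ=-3: eigenvector (0, 1, 1).
P = [[-2, 1, 0], [3, 1, 1], [2, 1, 1]], D = diag(0, 4, -3), P⁻¹ = [[0, 1, -1], [1, 2, -2], [-1, -4, 5]].
Q⁴ = P·diag(0, 256, 81)·P⁻¹ = [[256, 512, -512], [175, 188, -107], [175, 188, -107]].
The requested entry is -107.

-107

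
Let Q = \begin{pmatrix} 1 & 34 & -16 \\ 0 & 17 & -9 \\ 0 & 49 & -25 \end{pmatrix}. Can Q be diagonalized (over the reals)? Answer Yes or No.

Characteristic polynomial: p(s) = s^3 + 7s^2 + 8s - 16 = (s - 1)(s + 4)^2.
s = -4 has algebraic multiplicity 2; rank(Q + 4I) = 2, so geometric multiplicity = 1.
Geometric multiplicity < algebraic multiplicity, so Q is not diagonalizable.

No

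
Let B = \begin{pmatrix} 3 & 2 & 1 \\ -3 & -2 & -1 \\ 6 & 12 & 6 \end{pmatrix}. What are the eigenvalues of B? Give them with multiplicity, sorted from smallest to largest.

Characteristic polynomial: p(s) = s^3 - 7s^2 + 12s = s(s - 4)(s - 3).
Roots (with multiplicity): 0, 3, 4.

0, 3, 4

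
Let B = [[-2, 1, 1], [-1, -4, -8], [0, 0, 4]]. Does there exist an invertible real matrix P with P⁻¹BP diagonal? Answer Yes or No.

Characteristic polynomial: p(μ) = μ^3 + 2μ^2 - 15μ - 36 = (μ - 4)(μ + 3)^2.
μ = -3 has algebraic multiplicity 2; rank(B + 3I) = 2, so geometric multiplicity = 1.
Geometric multiplicity < algebraic multiplicity, so B is not diagonalizable.

No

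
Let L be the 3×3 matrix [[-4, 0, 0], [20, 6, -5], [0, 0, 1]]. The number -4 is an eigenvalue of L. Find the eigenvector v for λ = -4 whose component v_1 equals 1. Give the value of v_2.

-2

L + 4I = [[0, 0, 0], [20, 10, -5], [0, 0, 5]].
Solving (L + 4I)v = 0 gives the eigenspace spanned by (1, -2, 0).
With v_1 = 1, v = (1, -2, 0), so v_2 = -2.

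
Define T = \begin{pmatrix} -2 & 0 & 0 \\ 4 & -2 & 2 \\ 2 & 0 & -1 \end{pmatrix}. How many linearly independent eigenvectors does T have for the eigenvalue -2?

2

T + 2I = [[0, 0, 0], [4, 0, 2], [2, 0, 1]].
This matrix has rank 1, so its null space has dimension 3 − 1 = 2.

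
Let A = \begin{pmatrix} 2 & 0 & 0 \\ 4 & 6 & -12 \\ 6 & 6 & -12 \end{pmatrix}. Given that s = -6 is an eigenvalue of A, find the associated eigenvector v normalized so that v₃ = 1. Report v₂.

1

A + 6I = [[8, 0, 0], [4, 12, -12], [6, 6, -6]].
Solving (A + 6I)v = 0 gives the eigenspace spanned by (0, 1, 1).
With v₃ = 1, v = (0, 1, 1), so v₂ = 1.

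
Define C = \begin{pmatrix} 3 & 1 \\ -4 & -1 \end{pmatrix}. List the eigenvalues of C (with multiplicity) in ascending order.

1, 1

Characteristic polynomial: p(λ) = λ^2 - 2λ + 1 = (λ - 1)^2.
Roots (with multiplicity): 1, 1.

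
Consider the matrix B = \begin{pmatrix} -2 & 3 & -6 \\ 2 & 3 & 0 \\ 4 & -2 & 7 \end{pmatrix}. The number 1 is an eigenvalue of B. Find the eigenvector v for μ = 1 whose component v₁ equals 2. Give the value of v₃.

B − 1I = [[-3, 3, -6], [2, 2, 0], [4, -2, 6]].
Solving (B − 1I)v = 0 gives the eigenspace spanned by (2, -2, -2).
With v₁ = 2, v = (2, -2, -2), so v₃ = -2.

-2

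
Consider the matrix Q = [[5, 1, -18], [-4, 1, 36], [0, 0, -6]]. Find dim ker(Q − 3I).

Q − 3I = [[2, 1, -18], [-4, -2, 36], [0, 0, -9]].
This matrix has rank 2, so its null space has dimension 3 − 2 = 1.

1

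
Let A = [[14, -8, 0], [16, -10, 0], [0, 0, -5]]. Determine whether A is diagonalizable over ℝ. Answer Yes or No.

Characteristic polynomial: p(λ) = λ^3 + λ^2 - 32λ - 60 = (λ - 6)(λ + 2)(λ + 5).
All 3 eigenvalues are distinct, so A is diagonalizable.

Yes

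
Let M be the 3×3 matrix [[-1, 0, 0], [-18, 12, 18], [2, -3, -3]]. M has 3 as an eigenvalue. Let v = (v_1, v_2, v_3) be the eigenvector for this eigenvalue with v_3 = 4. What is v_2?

-8

M − 3I = [[-4, 0, 0], [-18, 9, 18], [2, -3, -6]].
Solving (M − 3I)v = 0 gives the eigenspace spanned by (0, -8, 4).
With v_3 = 4, v = (0, -8, 4), so v_2 = -8.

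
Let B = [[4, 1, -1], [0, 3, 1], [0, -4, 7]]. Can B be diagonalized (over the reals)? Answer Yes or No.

Characteristic polynomial: p(s) = s^3 - 14s^2 + 65s - 100 = (s - 5)^2(s - 4).
s = 5 has algebraic multiplicity 2; rank(B − 5I) = 2, so geometric multiplicity = 1.
Geometric multiplicity < algebraic multiplicity, so B is not diagonalizable.

No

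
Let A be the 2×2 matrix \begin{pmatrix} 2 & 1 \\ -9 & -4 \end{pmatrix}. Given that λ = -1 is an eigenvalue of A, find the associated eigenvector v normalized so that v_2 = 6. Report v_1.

-2

A + 1I = [[3, 1], [-9, -3]].
Solving (A + 1I)v = 0 gives the eigenspace spanned by (-2, 6).
With v_2 = 6, v = (-2, 6), so v_1 = -2.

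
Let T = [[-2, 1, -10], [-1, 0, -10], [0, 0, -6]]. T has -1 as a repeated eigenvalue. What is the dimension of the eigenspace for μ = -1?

T + 1I = [[-1, 1, -10], [-1, 1, -10], [0, 0, -5]].
This matrix has rank 2, so its null space has dimension 3 − 2 = 1.

1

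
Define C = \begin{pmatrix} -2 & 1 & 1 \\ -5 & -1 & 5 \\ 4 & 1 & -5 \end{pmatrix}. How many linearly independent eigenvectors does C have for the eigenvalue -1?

C + 1I = [[-1, 1, 1], [-5, 0, 5], [4, 1, -4]].
This matrix has rank 2, so its null space has dimension 3 − 2 = 1.

1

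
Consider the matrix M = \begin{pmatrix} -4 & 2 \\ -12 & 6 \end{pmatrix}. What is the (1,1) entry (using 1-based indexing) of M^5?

-64

Characteristic polynomial: s^2 - 2s = s(s - 2), so the eigenvalues are 0, 2.
s=2: eigenvector (1, 3).
s=0: eigenvector (-1, -2).
P = [[1, -1], [3, -2]], D = diag(2, 0), P⁻¹ = [[-2, 1], [-3, 1]].
M⁵ = P·diag(32, 0)·P⁻¹ = [[-64, 32], [-192, 96]].
The requested entry is -64.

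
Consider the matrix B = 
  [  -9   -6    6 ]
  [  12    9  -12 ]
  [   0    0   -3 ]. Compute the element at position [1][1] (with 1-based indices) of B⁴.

81

Characteristic polynomial: t^3 + 3t^2 - 9t - 27 = (t - 3)(t + 3)^2, so the eigenvalues are -3, -3, 3.
t=-3: eigenvector (1, -1, 0).
t=3: eigenvector (-1, 2, 0).
t=-3: eigenvector (0, 1, 1).
P = [[1, -1, 0], [-1, 2, 1], [0, 0, 1]], D = diag(-3, 3, -3), P⁻¹ = [[2, 1, -1], [1, 1, -1], [0, 0, 1]].
B⁴ = P·diag(81, 81, 81)·P⁻¹ = [[81, 0, 0], [0, 81, 0], [0, 0, 81]].
The requested entry is 81.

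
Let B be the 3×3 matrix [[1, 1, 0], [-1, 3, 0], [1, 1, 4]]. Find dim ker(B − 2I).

B − 2I = [[-1, 1, 0], [-1, 1, 0], [1, 1, 2]].
This matrix has rank 2, so its null space has dimension 3 − 2 = 1.

1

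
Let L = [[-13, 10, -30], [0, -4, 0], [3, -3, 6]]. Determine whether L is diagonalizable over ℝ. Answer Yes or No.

Characteristic polynomial: p(t) = t^3 + 11t^2 + 40t + 48 = (t + 3)(t + 4)^2.
t = -4 has algebraic multiplicity 2; rank(L + 4I) = 2, so geometric multiplicity = 1.
Geometric multiplicity < algebraic multiplicity, so L is not diagonalizable.

No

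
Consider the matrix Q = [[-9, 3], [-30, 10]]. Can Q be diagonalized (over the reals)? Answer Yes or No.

Characteristic polynomial: p(λ) = λ^2 - λ = λ(λ - 1).
All 2 eigenvalues are distinct, so Q is diagonalizable.

Yes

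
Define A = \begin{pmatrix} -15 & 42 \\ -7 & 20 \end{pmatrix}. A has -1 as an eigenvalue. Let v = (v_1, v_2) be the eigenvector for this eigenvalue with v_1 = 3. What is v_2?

1

A + 1I = [[-14, 42], [-7, 21]].
Solving (A + 1I)v = 0 gives the eigenspace spanned by (3, 1).
With v_1 = 3, v = (3, 1), so v_2 = 1.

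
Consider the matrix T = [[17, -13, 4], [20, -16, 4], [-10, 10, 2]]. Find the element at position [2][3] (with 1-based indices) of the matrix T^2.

24

Characteristic polynomial: λ^3 - 3λ^2 - 10λ + 24 = (λ - 4)(λ - 2)(λ + 3), so the eigenvalues are -3, 2, 4.
λ=-3: eigenvector (-3, -4, 2).
λ=4: eigenvector (1, 1, 0).
λ=2: eigenvector (-2, -2, 1).
P = [[-3, 1, -2], [-4, 1, -2], [2, 0, 1]], D = diag(-3, 4, 2), P⁻¹ = [[1, -1, 0], [0, 1, 2], [-2, 2, 1]].
T² = P·diag(9, 16, 4)·P⁻¹ = [[-11, 27, 24], [-20, 36, 24], [10, -10, 4]].
The requested entry is 24.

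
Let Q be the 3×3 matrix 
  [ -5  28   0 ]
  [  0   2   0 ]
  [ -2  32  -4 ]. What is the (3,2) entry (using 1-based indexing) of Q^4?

-3912

Characteristic polynomial: λ^3 + 7λ^2 + 2λ - 40 = (λ - 2)(λ + 4)(λ + 5), so the eigenvalues are -5, -4, 2.
λ=-5: eigenvector (1, 0, 2).
λ=2: eigenvector (4, 1, 4).
λ=-4: eigenvector (0, 0, 1).
P = [[1, 4, 0], [0, 1, 0], [2, 4, 1]], D = diag(-5, 2, -4), P⁻¹ = [[1, -4, 0], [0, 1, 0], [-2, 4, 1]].
Q⁴ = P·diag(625, 16, 256)·P⁻¹ = [[625, -2436, 0], [0, 16, 0], [738, -3912, 256]].
The requested entry is -3912.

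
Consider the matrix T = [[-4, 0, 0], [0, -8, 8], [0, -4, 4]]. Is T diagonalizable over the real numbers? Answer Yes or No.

Characteristic polynomial: p(λ) = λ^3 + 8λ^2 + 16λ = λ(λ + 4)^2.
λ = -4 has algebraic multiplicity 2; rank(T + 4I) = 1, so geometric multiplicity = 2.
Every eigenvalue has geometric = algebraic multiplicity, so T is diagonalizable.

Yes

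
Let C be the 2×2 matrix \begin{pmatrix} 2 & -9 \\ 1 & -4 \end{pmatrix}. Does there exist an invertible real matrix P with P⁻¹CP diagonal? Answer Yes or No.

No

Characteristic polynomial: p(λ) = λ^2 + 2λ + 1 = (λ + 1)^2.
λ = -1 has algebraic multiplicity 2; rank(C + 1I) = 1, so geometric multiplicity = 1.
Geometric multiplicity < algebraic multiplicity, so C is not diagonalizable.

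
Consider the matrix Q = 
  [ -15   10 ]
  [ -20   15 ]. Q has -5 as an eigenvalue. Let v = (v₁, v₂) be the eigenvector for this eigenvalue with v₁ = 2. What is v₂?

2

Q + 5I = [[-10, 10], [-20, 20]].
Solving (Q + 5I)v = 0 gives the eigenspace spanned by (2, 2).
With v₁ = 2, v = (2, 2), so v₂ = 2.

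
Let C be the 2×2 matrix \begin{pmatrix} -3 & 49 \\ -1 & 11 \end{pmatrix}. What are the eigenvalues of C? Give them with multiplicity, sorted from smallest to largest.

4, 4

Characteristic polynomial: p(μ) = μ^2 - 8μ + 16 = (μ - 4)^2.
Roots (with multiplicity): 4, 4.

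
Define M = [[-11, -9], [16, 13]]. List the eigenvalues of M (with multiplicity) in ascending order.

Characteristic polynomial: p(s) = s^2 - 2s + 1 = (s - 1)^2.
Roots (with multiplicity): 1, 1.

1, 1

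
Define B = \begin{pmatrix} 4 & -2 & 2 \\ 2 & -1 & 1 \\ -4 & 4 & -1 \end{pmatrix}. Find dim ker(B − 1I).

1

B − 1I = [[3, -2, 2], [2, -2, 1], [-4, 4, -2]].
This matrix has rank 2, so its null space has dimension 3 − 2 = 1.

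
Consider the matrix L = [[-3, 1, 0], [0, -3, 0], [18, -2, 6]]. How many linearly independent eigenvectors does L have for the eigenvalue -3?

L + 3I = [[0, 1, 0], [0, 0, 0], [18, -2, 9]].
This matrix has rank 2, so its null space has dimension 3 − 2 = 1.

1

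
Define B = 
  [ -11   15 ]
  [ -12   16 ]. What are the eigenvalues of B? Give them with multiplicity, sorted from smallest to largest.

Characteristic polynomial: p(μ) = μ^2 - 5μ + 4 = (μ - 4)(μ - 1).
Roots (with multiplicity): 1, 4.

1, 4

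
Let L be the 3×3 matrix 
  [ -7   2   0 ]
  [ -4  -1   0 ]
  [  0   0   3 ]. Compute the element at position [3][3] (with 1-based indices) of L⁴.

Characteristic polynomial: μ^3 + 5μ^2 - 9μ - 45 = (μ - 3)(μ + 3)(μ + 5), so the eigenvalues are -5, -3, 3.
μ=3: eigenvector (0, 0, 1).
μ=-5: eigenvector (1, 1, 0).
μ=-3: eigenvector (-1, -2, 0).
P = [[0, 1, -1], [0, 1, -2], [1, 0, 0]], D = diag(3, -5, -3), P⁻¹ = [[0, 0, 1], [2, -1, 0], [1, -1, 0]].
L⁴ = P·diag(81, 625, 81)·P⁻¹ = [[1169, -544, 0], [1088, -463, 0], [0, 0, 81]].
The requested entry is 81.

81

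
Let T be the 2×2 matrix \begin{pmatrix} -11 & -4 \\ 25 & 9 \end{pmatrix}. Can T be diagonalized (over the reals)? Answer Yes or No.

No

Characteristic polynomial: p(s) = s^2 + 2s + 1 = (s + 1)^2.
s = -1 has algebraic multiplicity 2; rank(T + 1I) = 1, so geometric multiplicity = 1.
Geometric multiplicity < algebraic multiplicity, so T is not diagonalizable.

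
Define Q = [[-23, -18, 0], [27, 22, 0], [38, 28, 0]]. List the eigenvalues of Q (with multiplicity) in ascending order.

-5, 0, 4

Characteristic polynomial: p(μ) = μ^3 + μ^2 - 20μ = μ(μ - 4)(μ + 5).
Roots (with multiplicity): -5, 0, 4.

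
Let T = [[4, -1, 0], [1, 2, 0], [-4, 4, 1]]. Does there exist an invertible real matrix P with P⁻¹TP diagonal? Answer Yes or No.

Characteristic polynomial: p(r) = r^3 - 7r^2 + 15r - 9 = (r - 3)^2(r - 1).
r = 3 has algebraic multiplicity 2; rank(T − 3I) = 2, so geometric multiplicity = 1.
Geometric multiplicity < algebraic multiplicity, so T is not diagonalizable.

No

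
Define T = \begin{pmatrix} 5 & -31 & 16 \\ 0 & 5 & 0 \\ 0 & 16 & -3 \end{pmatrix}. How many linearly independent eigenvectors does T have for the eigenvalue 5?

T − 5I = [[0, -31, 16], [0, 0, 0], [0, 16, -8]].
This matrix has rank 2, so its null space has dimension 3 − 2 = 1.

1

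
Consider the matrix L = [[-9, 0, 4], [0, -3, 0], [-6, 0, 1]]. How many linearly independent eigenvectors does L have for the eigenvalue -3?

2

L + 3I = [[-6, 0, 4], [0, 0, 0], [-6, 0, 4]].
This matrix has rank 1, so its null space has dimension 3 − 1 = 2.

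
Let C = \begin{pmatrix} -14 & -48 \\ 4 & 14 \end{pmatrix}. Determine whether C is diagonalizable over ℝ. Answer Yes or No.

Yes

Characteristic polynomial: p(μ) = μ^2 - 4 = (μ - 2)(μ + 2).
All 2 eigenvalues are distinct, so C is diagonalizable.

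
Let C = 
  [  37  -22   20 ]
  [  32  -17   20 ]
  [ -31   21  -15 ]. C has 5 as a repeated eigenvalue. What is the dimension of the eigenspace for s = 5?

1

C − 5I = [[32, -22, 20], [32, -22, 20], [-31, 21, -20]].
This matrix has rank 2, so its null space has dimension 3 − 2 = 1.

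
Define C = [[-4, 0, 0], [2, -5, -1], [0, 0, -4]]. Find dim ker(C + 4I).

C + 4I = [[0, 0, 0], [2, -1, -1], [0, 0, 0]].
This matrix has rank 1, so its null space has dimension 3 − 1 = 2.

2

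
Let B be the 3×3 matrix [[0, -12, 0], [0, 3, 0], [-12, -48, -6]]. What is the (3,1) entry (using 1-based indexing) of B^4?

Characteristic polynomial: s^3 + 3s^2 - 18s = s(s - 3)(s + 6), so the eigenvalues are -6, 0, 3.
s=0: eigenvector (1, 0, -2).
s=3: eigenvector (-4, 1, 0).
s=-6: eigenvector (0, 0, 1).
P = [[1, -4, 0], [0, 1, 0], [-2, 0, 1]], D = diag(0, 3, -6), P⁻¹ = [[1, 4, 0], [0, 1, 0], [2, 8, 1]].
B⁴ = P·diag(0, 81, 1296)·P⁻¹ = [[0, -324, 0], [0, 81, 0], [2592, 10368, 1296]].
The requested entry is 2592.

2592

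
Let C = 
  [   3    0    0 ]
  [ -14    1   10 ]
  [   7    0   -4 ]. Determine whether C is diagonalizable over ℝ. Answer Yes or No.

Yes

Characteristic polynomial: p(s) = s^3 - 13s + 12 = (s - 3)(s - 1)(s + 4).
All 3 eigenvalues are distinct, so C is diagonalizable.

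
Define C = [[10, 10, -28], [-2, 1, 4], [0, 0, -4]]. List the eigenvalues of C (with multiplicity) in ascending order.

-4, 5, 6

Characteristic polynomial: p(t) = t^3 - 7t^2 - 14t + 120 = (t - 6)(t - 5)(t + 4).
Roots (with multiplicity): -4, 5, 6.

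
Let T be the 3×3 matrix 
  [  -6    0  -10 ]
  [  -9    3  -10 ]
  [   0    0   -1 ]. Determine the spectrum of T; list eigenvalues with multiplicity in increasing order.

-6, -1, 3

Characteristic polynomial: p(λ) = λ^3 + 4λ^2 - 15λ - 18 = (λ - 3)(λ + 1)(λ + 6).
Roots (with multiplicity): -6, -1, 3.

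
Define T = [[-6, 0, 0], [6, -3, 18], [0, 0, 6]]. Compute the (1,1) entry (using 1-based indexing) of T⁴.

1296

Characteristic polynomial: s^3 + 3s^2 - 36s - 108 = (s - 6)(s + 3)(s + 6), so the eigenvalues are -6, -3, 6.
s=-6: eigenvector (1, -2, 0).
s=-3: eigenvector (0, 1, 0).
s=6: eigenvector (0, 2, 1).
P = [[1, 0, 0], [-2, 1, 2], [0, 0, 1]], D = diag(-6, -3, 6), P⁻¹ = [[1, 0, 0], [2, 1, -2], [0, 0, 1]].
T⁴ = P·diag(1296, 81, 1296)·P⁻¹ = [[1296, 0, 0], [-2430, 81, 2430], [0, 0, 1296]].
The requested entry is 1296.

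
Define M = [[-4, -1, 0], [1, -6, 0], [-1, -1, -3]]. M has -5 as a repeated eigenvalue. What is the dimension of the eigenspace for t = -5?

M + 5I = [[1, -1, 0], [1, -1, 0], [-1, -1, 2]].
This matrix has rank 2, so its null space has dimension 3 − 2 = 1.

1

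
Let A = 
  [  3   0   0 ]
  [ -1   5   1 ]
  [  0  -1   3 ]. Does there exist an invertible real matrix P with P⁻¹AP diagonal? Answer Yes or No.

Characteristic polynomial: p(s) = s^3 - 11s^2 + 40s - 48 = (s - 4)^2(s - 3).
s = 4 has algebraic multiplicity 2; rank(A − 4I) = 2, so geometric multiplicity = 1.
Geometric multiplicity < algebraic multiplicity, so A is not diagonalizable.

No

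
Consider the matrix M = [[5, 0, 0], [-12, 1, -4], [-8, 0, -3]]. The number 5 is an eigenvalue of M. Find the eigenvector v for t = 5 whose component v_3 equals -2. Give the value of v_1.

2

M − 5I = [[0, 0, 0], [-12, -4, -4], [-8, 0, -8]].
Solving (M − 5I)v = 0 gives the eigenspace spanned by (2, -4, -2).
With v_3 = -2, v = (2, -4, -2), so v_1 = 2.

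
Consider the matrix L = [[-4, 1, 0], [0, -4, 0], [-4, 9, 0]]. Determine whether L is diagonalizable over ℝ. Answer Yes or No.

Characteristic polynomial: p(s) = s^3 + 8s^2 + 16s = s(s + 4)^2.
s = -4 has algebraic multiplicity 2; rank(L + 4I) = 2, so geometric multiplicity = 1.
Geometric multiplicity < algebraic multiplicity, so L is not diagonalizable.

No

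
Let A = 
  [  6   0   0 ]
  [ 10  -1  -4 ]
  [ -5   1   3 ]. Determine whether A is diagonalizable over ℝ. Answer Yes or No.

Characteristic polynomial: p(s) = s^3 - 8s^2 + 13s - 6 = (s - 6)(s - 1)^2.
s = 1 has algebraic multiplicity 2; rank(A − 1I) = 2, so geometric multiplicity = 1.
Geometric multiplicity < algebraic multiplicity, so A is not diagonalizable.

No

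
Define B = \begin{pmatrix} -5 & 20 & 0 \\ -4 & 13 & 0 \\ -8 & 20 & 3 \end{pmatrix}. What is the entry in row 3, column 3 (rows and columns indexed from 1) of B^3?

27

Characteristic polynomial: λ^3 - 11λ^2 + 39λ - 45 = (λ - 5)(λ - 3)^2, so the eigenvalues are 3, 3, 5.
λ=3: eigenvector (5, 2, 0).
λ=5: eigenvector (2, 1, 2).
λ=3: eigenvector (0, 0, 1).
P = [[5, 2, 0], [2, 1, 0], [0, 2, 1]], D = diag(3, 5, 3), P⁻¹ = [[1, -2, 0], [-2, 5, 0], [4, -10, 1]].
B³ = P·diag(27, 125, 27)·P⁻¹ = [[-365, 980, 0], [-196, 517, 0], [-392, 980, 27]].
The requested entry is 27.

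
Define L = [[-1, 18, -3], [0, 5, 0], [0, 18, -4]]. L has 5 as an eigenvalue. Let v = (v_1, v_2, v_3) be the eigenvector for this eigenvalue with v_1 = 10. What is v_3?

10

L − 5I = [[-6, 18, -3], [0, 0, 0], [0, 18, -9]].
Solving (L − 5I)v = 0 gives the eigenspace spanned by (10, 5, 10).
With v_1 = 10, v = (10, 5, 10), so v_3 = 10.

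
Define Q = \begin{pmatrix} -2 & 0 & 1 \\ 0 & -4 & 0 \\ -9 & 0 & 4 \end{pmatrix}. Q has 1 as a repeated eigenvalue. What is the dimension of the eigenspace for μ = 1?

Q − 1I = [[-3, 0, 1], [0, -5, 0], [-9, 0, 3]].
This matrix has rank 2, so its null space has dimension 3 − 2 = 1.

1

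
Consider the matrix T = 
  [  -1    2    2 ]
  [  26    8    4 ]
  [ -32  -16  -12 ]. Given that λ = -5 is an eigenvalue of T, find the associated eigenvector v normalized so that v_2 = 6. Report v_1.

-3

T + 5I = [[4, 2, 2], [26, 13, 4], [-32, -16, -7]].
Solving (T + 5I)v = 0 gives the eigenspace spanned by (-3, 6, 0).
With v_2 = 6, v = (-3, 6, 0), so v_1 = -3.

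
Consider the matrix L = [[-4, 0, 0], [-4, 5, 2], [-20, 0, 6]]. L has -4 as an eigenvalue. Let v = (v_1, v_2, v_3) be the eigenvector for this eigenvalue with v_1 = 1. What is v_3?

2

L + 4I = [[0, 0, 0], [-4, 9, 2], [-20, 0, 10]].
Solving (L + 4I)v = 0 gives the eigenspace spanned by (1, 0, 2).
With v_1 = 1, v = (1, 0, 2), so v_3 = 2.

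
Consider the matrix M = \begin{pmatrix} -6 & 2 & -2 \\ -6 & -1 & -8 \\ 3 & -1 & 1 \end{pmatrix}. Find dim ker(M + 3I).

M + 3I = [[-3, 2, -2], [-6, 2, -8], [3, -1, 4]].
This matrix has rank 2, so its null space has dimension 3 − 2 = 1.

1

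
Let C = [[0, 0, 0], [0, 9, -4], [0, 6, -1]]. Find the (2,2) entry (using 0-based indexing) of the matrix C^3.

Characteristic polynomial: r^3 - 8r^2 + 15r = r(r - 5)(r - 3), so the eigenvalues are 0, 3, 5.
r=0: eigenvector (1, 0, 0).
r=3: eigenvector (0, 2, 3).
r=5: eigenvector (0, 1, 1).
P = [[1, 0, 0], [0, 2, 1], [0, 3, 1]], D = diag(0, 3, 5), P⁻¹ = [[1, 0, 0], [0, -1, 1], [0, 3, -2]].
C³ = P·diag(0, 27, 125)·P⁻¹ = [[0, 0, 0], [0, 321, -196], [0, 294, -169]].
The requested entry is -169.

-169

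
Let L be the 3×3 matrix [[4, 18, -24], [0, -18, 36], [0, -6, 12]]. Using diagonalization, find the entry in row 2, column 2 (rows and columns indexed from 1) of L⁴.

3888

Characteristic polynomial: t^3 + 2t^2 - 24t = t(t - 4)(t + 6), so the eigenvalues are -6, 0, 4.
t=4: eigenvector (1, 0, 0).
t=-6: eigenvector (-3, 3, 1).
t=0: eigenvector (-3, 2, 1).
P = [[1, -3, -3], [0, 3, 2], [0, 1, 1]], D = diag(4, -6, 0), P⁻¹ = [[1, 0, 3], [0, 1, -2], [0, -1, 3]].
L⁴ = P·diag(256, 1296, 0)·P⁻¹ = [[256, -3888, 8544], [0, 3888, -7776], [0, 1296, -2592]].
The requested entry is 3888.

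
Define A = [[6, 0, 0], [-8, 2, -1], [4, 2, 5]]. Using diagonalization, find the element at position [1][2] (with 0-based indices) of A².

-7

Characteristic polynomial: λ^3 - 13λ^2 + 54λ - 72 = (λ - 6)(λ - 4)(λ - 3), so the eigenvalues are 3, 4, 6.
λ=6: eigenvector (1, -2, 0).
λ=3: eigenvector (0, 1, -1).
λ=4: eigenvector (0, -1, 2).
P = [[1, 0, 0], [-2, 1, -1], [0, -1, 2]], D = diag(6, 3, 4), P⁻¹ = [[1, 0, 0], [4, 2, 1], [2, 1, 1]].
A² = P·diag(36, 9, 16)·P⁻¹ = [[36, 0, 0], [-68, 2, -7], [28, 14, 23]].
The requested entry is -7.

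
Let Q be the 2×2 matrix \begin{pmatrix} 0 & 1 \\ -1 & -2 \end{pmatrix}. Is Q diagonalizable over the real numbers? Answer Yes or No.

Characteristic polynomial: p(t) = t^2 + 2t + 1 = (t + 1)^2.
t = -1 has algebraic multiplicity 2; rank(Q + 1I) = 1, so geometric multiplicity = 1.
Geometric multiplicity < algebraic multiplicity, so Q is not diagonalizable.

No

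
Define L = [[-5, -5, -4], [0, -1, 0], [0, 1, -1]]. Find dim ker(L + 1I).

L + 1I = [[-4, -5, -4], [0, 0, 0], [0, 1, 0]].
This matrix has rank 2, so its null space has dimension 3 − 2 = 1.

1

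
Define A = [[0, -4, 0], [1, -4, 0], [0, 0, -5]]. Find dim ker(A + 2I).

1

A + 2I = [[2, -4, 0], [1, -2, 0], [0, 0, -3]].
This matrix has rank 2, so its null space has dimension 3 − 2 = 1.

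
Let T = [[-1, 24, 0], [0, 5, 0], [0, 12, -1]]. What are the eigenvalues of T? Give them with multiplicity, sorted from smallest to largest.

Characteristic polynomial: p(s) = s^3 - 3s^2 - 9s - 5 = (s - 5)(s + 1)^2.
Roots (with multiplicity): -1, -1, 5.

-1, -1, 5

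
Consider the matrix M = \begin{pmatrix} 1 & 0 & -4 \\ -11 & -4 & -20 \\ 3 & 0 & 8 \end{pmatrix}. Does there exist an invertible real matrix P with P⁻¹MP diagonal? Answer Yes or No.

Yes

Characteristic polynomial: p(μ) = μ^3 - 5μ^2 - 16μ + 80 = (μ - 5)(μ - 4)(μ + 4).
All 3 eigenvalues are distinct, so M is diagonalizable.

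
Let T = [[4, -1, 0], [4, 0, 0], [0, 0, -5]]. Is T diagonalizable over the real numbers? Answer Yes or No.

Characteristic polynomial: p(s) = s^3 + s^2 - 16s + 20 = (s - 2)^2(s + 5).
s = 2 has algebraic multiplicity 2; rank(T − 2I) = 2, so geometric multiplicity = 1.
Geometric multiplicity < algebraic multiplicity, so T is not diagonalizable.

No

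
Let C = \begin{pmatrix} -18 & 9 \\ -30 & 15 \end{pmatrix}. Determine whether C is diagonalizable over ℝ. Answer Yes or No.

Yes

Characteristic polynomial: p(r) = r^2 + 3r = r(r + 3).
All 2 eigenvalues are distinct, so C is diagonalizable.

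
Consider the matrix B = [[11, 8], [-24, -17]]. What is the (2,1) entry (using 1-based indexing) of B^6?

93744

Characteristic polynomial: t^2 + 6t + 5 = (t + 1)(t + 5), so the eigenvalues are -5, -1.
t=-5: eigenvector (1, -2).
t=-1: eigenvector (2, -3).
P = [[1, 2], [-2, -3]], D = diag(-5, -1), P⁻¹ = [[-3, -2], [2, 1]].
B⁶ = P·diag(15625, 1)·P⁻¹ = [[-46871, -31248], [93744, 62497]].
The requested entry is 93744.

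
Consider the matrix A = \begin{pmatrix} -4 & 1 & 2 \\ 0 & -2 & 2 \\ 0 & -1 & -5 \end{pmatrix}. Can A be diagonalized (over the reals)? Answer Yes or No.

No

Characteristic polynomial: p(λ) = λ^3 + 11λ^2 + 40λ + 48 = (λ + 3)(λ + 4)^2.
λ = -4 has algebraic multiplicity 2; rank(A + 4I) = 2, so geometric multiplicity = 1.
Geometric multiplicity < algebraic multiplicity, so A is not diagonalizable.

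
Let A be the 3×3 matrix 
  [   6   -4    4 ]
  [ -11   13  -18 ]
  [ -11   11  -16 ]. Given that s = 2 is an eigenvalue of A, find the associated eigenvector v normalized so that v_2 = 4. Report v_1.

A − 2I = [[4, -4, 4], [-11, 11, -18], [-11, 11, -18]].
Solving (A − 2I)v = 0 gives the eigenspace spanned by (4, 4, 0).
With v_2 = 4, v = (4, 4, 0), so v_1 = 4.

4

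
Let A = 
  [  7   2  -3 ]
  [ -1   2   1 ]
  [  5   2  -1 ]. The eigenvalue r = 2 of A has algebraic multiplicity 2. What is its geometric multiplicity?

A − 2I = [[5, 2, -3], [-1, 0, 1], [5, 2, -3]].
This matrix has rank 2, so its null space has dimension 3 − 2 = 1.

1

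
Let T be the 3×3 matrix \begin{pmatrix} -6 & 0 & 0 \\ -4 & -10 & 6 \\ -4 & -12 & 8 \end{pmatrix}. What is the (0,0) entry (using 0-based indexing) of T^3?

Characteristic polynomial: μ^3 + 8μ^2 + 4μ - 48 = (μ - 2)(μ + 4)(μ + 6), so the eigenvalues are -6, -4, 2.
μ=-6: eigenvector (1, 2, 2).
μ=2: eigenvector (0, 1, 2).
μ=-4: eigenvector (0, 1, 1).
P = [[1, 0, 0], [2, 1, 1], [2, 2, 1]], D = diag(-6, 2, -4), P⁻¹ = [[1, 0, 0], [0, -1, 1], [-2, 2, -1]].
T³ = P·diag(-216, 8, -64)·P⁻¹ = [[-216, 0, 0], [-304, -136, 72], [-304, -144, 80]].
The requested entry is -216.

-216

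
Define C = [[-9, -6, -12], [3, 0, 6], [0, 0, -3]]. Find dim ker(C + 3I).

C + 3I = [[-6, -6, -12], [3, 3, 6], [0, 0, 0]].
This matrix has rank 1, so its null space has dimension 3 − 1 = 2.

2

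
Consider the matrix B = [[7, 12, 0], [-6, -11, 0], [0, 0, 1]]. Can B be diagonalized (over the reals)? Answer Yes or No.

Yes

Characteristic polynomial: p(λ) = λ^3 + 3λ^2 - 9λ + 5 = (λ - 1)^2(λ + 5).
λ = 1 has algebraic multiplicity 2; rank(B − 1I) = 1, so geometric multiplicity = 2.
Every eigenvalue has geometric = algebraic multiplicity, so B is diagonalizable.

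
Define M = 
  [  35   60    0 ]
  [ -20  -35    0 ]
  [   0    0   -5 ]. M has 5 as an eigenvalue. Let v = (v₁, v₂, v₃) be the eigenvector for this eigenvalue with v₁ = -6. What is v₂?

M − 5I = [[30, 60, 0], [-20, -40, 0], [0, 0, -10]].
Solving (M − 5I)v = 0 gives the eigenspace spanned by (-6, 3, 0).
With v₁ = -6, v = (-6, 3, 0), so v₂ = 3.

3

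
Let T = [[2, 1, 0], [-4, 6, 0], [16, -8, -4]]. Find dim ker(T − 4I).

1

T − 4I = [[-2, 1, 0], [-4, 2, 0], [16, -8, -8]].
This matrix has rank 2, so its null space has dimension 3 − 2 = 1.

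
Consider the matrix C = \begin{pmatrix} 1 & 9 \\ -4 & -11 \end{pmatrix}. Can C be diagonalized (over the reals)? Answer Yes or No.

Characteristic polynomial: p(λ) = λ^2 + 10λ + 25 = (λ + 5)^2.
λ = -5 has algebraic multiplicity 2; rank(C + 5I) = 1, so geometric multiplicity = 1.
Geometric multiplicity < algebraic multiplicity, so C is not diagonalizable.

No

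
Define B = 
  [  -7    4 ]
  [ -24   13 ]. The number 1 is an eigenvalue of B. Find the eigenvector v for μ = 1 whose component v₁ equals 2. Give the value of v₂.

4

B − 1I = [[-8, 4], [-24, 12]].
Solving (B − 1I)v = 0 gives the eigenspace spanned by (2, 4).
With v₁ = 2, v = (2, 4), so v₂ = 4.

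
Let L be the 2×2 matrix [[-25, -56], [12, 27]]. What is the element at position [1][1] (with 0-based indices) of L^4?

561

Characteristic polynomial: s^2 - 2s - 3 = (s - 3)(s + 1), so the eigenvalues are -1, 3.
s=3: eigenvector (-2, 1).
s=-1: eigenvector (7, -3).
P = [[-2, 7], [1, -3]], D = diag(3, -1), P⁻¹ = [[3, 7], [1, 2]].
L⁴ = P·diag(81, 1)·P⁻¹ = [[-479, -1120], [240, 561]].
The requested entry is 561.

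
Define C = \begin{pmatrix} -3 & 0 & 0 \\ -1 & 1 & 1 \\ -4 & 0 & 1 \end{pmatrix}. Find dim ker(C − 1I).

C − 1I = [[-4, 0, 0], [-1, 0, 1], [-4, 0, 0]].
This matrix has rank 2, so its null space has dimension 3 − 2 = 1.

1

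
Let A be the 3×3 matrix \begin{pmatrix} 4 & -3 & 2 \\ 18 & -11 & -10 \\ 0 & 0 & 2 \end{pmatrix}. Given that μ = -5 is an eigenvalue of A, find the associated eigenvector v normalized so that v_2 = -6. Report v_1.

-2

A + 5I = [[9, -3, 2], [18, -6, -10], [0, 0, 7]].
Solving (A + 5I)v = 0 gives the eigenspace spanned by (-2, -6, 0).
With v_2 = -6, v = (-2, -6, 0), so v_1 = -2.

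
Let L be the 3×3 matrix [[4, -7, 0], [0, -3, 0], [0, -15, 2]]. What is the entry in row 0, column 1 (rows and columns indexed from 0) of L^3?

Characteristic polynomial: λ^3 - 3λ^2 - 10λ + 24 = (λ - 4)(λ - 2)(λ + 3), so the eigenvalues are -3, 2, 4.
λ=4: eigenvector (1, 0, 0).
λ=-3: eigenvector (1, 1, 3).
λ=2: eigenvector (0, 0, 1).
P = [[1, 1, 0], [0, 1, 0], [0, 3, 1]], D = diag(4, -3, 2), P⁻¹ = [[1, -1, 0], [0, 1, 0], [0, -3, 1]].
L³ = P·diag(64, -27, 8)·P⁻¹ = [[64, -91, 0], [0, -27, 0], [0, -105, 8]].
The requested entry is -91.

-91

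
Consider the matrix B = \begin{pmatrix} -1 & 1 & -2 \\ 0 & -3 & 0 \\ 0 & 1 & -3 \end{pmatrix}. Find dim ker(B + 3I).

B + 3I = [[2, 1, -2], [0, 0, 0], [0, 1, 0]].
This matrix has rank 2, so its null space has dimension 3 − 2 = 1.

1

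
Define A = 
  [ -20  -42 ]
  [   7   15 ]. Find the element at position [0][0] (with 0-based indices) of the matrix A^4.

3886

Characteristic polynomial: t^2 + 5t - 6 = (t - 1)(t + 6), so the eigenvalues are -6, 1.
t=1: eigenvector (-2, 1).
t=-6: eigenvector (-3, 1).
P = [[-2, -3], [1, 1]], D = diag(1, -6), P⁻¹ = [[1, 3], [-1, -2]].
A⁴ = P·diag(1, 1296)·P⁻¹ = [[3886, 7770], [-1295, -2589]].
The requested entry is 3886.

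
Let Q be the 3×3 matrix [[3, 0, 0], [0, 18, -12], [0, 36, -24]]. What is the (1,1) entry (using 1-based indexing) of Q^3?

Characteristic polynomial: λ^3 + 3λ^2 - 18λ = λ(λ - 3)(λ + 6), so the eigenvalues are -6, 0, 3.
λ=3: eigenvector (1, 0, 0).
λ=-6: eigenvector (0, 1, 2).
λ=0: eigenvector (0, -2, -3).
P = [[1, 0, 0], [0, 1, -2], [0, 2, -3]], D = diag(3, -6, 0), P⁻¹ = [[1, 0, 0], [0, -3, 2], [0, -2, 1]].
Q³ = P·diag(27, -216, 0)·P⁻¹ = [[27, 0, 0], [0, 648, -432], [0, 1296, -864]].
The requested entry is 27.

27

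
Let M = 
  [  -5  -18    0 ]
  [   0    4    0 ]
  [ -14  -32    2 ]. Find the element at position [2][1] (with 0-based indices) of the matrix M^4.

1956

Characteristic polynomial: t^3 - t^2 - 22t + 40 = (t - 4)(t - 2)(t + 5), so the eigenvalues are -5, 2, 4.
t=-5: eigenvector (1, 0, 2).
t=4: eigenvector (-2, 1, -2).
t=2: eigenvector (0, 0, 1).
P = [[1, -2, 0], [0, 1, 0], [2, -2, 1]], D = diag(-5, 4, 2), P⁻¹ = [[1, 2, 0], [0, 1, 0], [-2, -2, 1]].
M⁴ = P·diag(625, 256, 16)·P⁻¹ = [[625, 738, 0], [0, 256, 0], [1218, 1956, 16]].
The requested entry is 1956.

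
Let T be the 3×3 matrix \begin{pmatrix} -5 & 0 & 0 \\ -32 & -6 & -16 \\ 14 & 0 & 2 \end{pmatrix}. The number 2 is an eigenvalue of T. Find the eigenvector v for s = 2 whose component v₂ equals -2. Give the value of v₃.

1

T − 2I = [[-7, 0, 0], [-32, -8, -16], [14, 0, 0]].
Solving (T − 2I)v = 0 gives the eigenspace spanned by (0, -2, 1).
With v₂ = -2, v = (0, -2, 1), so v₃ = 1.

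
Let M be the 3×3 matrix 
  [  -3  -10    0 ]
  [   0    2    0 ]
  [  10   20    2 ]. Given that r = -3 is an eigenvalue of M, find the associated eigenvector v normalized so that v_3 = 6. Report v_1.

-3

M + 3I = [[0, -10, 0], [0, 5, 0], [10, 20, 5]].
Solving (M + 3I)v = 0 gives the eigenspace spanned by (-3, 0, 6).
With v_3 = 6, v = (-3, 0, 6), so v_1 = -3.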